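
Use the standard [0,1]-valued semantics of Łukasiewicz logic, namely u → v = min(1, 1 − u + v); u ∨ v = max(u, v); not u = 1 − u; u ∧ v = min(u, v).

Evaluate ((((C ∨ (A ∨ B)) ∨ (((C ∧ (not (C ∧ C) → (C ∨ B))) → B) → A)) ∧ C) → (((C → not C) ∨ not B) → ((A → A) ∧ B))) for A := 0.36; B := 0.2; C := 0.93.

0.47

(A ∨ B) = max(0.36, 0.2) = 0.36
(C ∨ (A ∨ B)) = max(0.93, 0.36) = 0.93
(C ∧ C) = min(0.93, 0.93) = 0.93
not (C ∧ C): Łukasiewicz ¬ gives 1 − 0.93 = 0.07
(C ∨ B) = max(0.93, 0.2) = 0.93
(not (C ∧ C) → (C ∨ B)): min(1, 1 − 0.07 + 0.93) = 1
(C ∧ (not (C ∧ C) → (C ∨ B))) = min(0.93, 1) = 0.93
((C ∧ (not (C ∧ C) → (C ∨ B))) → B): min(1, 1 − 0.93 + 0.2) = 0.27
(((C ∧ (not (C ∧ C) → (C ∨ B))) → B) → A): min(1, 1 − 0.27 + 0.36) = 1
((C ∨ (A ∨ B)) ∨ (((C ∧ (not (C ∧ C) → (C ∨ B))) → B) → A)) = max(0.93, 1) = 1
(((C ∨ (A ∨ B)) ∨ (((C ∧ (not (C ∧ C) → (C ∨ B))) → B) → A)) ∧ C) = min(1, 0.93) = 0.93
not C: Łukasiewicz ¬ gives 1 − 0.93 = 0.07
(C → not C): min(1, 1 − 0.93 + 0.07) = 0.14
not B: Łukasiewicz ¬ gives 1 − 0.2 = 0.8
((C → not C) ∨ not B) = max(0.14, 0.8) = 0.8
(A → A): min(1, 1 − 0.36 + 0.36) = 1
((A → A) ∧ B) = min(1, 0.2) = 0.2
(((C → not C) ∨ not B) → ((A → A) ∧ B)): min(1, 1 − 0.8 + 0.2) = 0.4
((((C ∨ (A ∨ B)) ∨ (((C ∧ (not (C ∧ C) → (C ∨ B))) → B) → A)) ∧ C) → (((C → not C) ∨ not B) → ((A → A) ∧ B))): min(1, 1 − 0.93 + 0.4) = 0.47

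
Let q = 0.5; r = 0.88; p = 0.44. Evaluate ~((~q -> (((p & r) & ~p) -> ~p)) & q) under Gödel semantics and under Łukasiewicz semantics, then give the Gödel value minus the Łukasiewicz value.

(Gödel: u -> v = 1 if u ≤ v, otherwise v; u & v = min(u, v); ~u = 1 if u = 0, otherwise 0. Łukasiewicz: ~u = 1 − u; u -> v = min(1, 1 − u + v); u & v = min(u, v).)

Gödel evaluation:
  ~q: Gödel ¬ of 0.5 = 0 (operand ≠ 0)
  (p & r) = min(0.44, 0.88) = 0.44
  ~p: Gödel ¬ of 0.44 = 0 (operand ≠ 0)
  ((p & r) & ~p) = min(0.44, 0) = 0
  ~p: Gödel ¬ of 0.44 = 0 (operand ≠ 0)
  (((p & r) & ~p) -> ~p): 0 ≤ 0, so result = 1
  (~q -> (((p & r) & ~p) -> ~p)): 0 ≤ 1, so result = 1
  ((~q -> (((p & r) & ~p) -> ~p)) & q) = min(1, 0.5) = 0.5
  ~((~q -> (((p & r) & ~p) -> ~p)) & q): Gödel ¬ of 0.5 = 0 (operand ≠ 0)
  Gödel value = 0
Łukasiewicz evaluation:
  ~q: Łukasiewicz ¬ gives 1 − 0.5 = 0.5
  (p & r) = min(0.44, 0.88) = 0.44
  ~p: Łukasiewicz ¬ gives 1 − 0.44 = 0.56
  ((p & r) & ~p) = min(0.44, 0.56) = 0.44
  ~p: Łukasiewicz ¬ gives 1 − 0.44 = 0.56
  (((p & r) & ~p) -> ~p): min(1, 1 − 0.44 + 0.56) = 1
  (~q -> (((p & r) & ~p) -> ~p)): min(1, 1 − 0.5 + 1) = 1
  ((~q -> (((p & r) & ~p) -> ~p)) & q) = min(1, 0.5) = 0.5
  ~((~q -> (((p & r) & ~p) -> ~p)) & q): Łukasiewicz ¬ gives 1 − 0.5 = 0.5
  Łukasiewicz value = 0.5
Difference: 0 − 0.5 = -0.50

-0.50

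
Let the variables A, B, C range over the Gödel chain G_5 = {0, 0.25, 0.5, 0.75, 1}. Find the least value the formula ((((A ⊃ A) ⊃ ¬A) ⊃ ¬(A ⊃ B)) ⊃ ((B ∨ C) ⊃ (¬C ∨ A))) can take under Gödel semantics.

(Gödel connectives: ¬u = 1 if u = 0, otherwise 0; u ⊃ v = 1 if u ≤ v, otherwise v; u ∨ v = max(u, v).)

0.25

The minimum is attained at A = 0.25, B = 0, C = 0.5:
  (A ⊃ A): 0.25 ≤ 0.25, so result = 1
  ¬A: Gödel ¬ of 0.25 = 0 (operand ≠ 0)
  ((A ⊃ A) ⊃ ¬A): 1 > 0, so result = 0
  (A ⊃ B): 0.25 > 0, so result = 0
  ¬(A ⊃ B): Gödel ¬ of 0 = 1 (operand is 0)
  (((A ⊃ A) ⊃ ¬A) ⊃ ¬(A ⊃ B)): 0 ≤ 1, so result = 1
  (B ∨ C) = max(0, 0.5) = 0.5
  ¬C: Gödel ¬ of 0.5 = 0 (operand ≠ 0)
  (¬C ∨ A) = max(0, 0.25) = 0.25
  ((B ∨ C) ⊃ (¬C ∨ A)): 0.5 > 0.25, so result = 0.25
  ((((A ⊃ A) ⊃ ¬A) ⊃ ¬(A ⊃ B)) ⊃ ((B ∨ C) ⊃ (¬C ∨ A))): 1 > 0.25, so result = 0.25
Checking all 125 assignments confirms none give a value below 0.25.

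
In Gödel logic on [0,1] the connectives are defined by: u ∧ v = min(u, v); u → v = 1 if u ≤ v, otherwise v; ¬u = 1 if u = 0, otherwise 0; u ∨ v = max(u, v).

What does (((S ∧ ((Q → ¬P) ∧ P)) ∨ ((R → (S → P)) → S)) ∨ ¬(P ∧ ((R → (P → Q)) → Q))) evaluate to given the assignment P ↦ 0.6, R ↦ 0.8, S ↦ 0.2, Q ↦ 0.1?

¬P: Gödel ¬ of 0.6 = 0 (operand ≠ 0)
(Q → ¬P): 0.1 > 0, so result = 0
((Q → ¬P) ∧ P) = min(0, 0.6) = 0
(S ∧ ((Q → ¬P) ∧ P)) = min(0.2, 0) = 0
(S → P): 0.2 ≤ 0.6, so result = 1
(R → (S → P)): 0.8 ≤ 1, so result = 1
((R → (S → P)) → S): 1 > 0.2, so result = 0.2
((S ∧ ((Q → ¬P) ∧ P)) ∨ ((R → (S → P)) → S)) = max(0, 0.2) = 0.2
(P → Q): 0.6 > 0.1, so result = 0.1
(R → (P → Q)): 0.8 > 0.1, so result = 0.1
((R → (P → Q)) → Q): 0.1 ≤ 0.1, so result = 1
(P ∧ ((R → (P → Q)) → Q)) = min(0.6, 1) = 0.6
¬(P ∧ ((R → (P → Q)) → Q)): Gödel ¬ of 0.6 = 0 (operand ≠ 0)
(((S ∧ ((Q → ¬P) ∧ P)) ∨ ((R → (S → P)) → S)) ∨ ¬(P ∧ ((R → (P → Q)) → Q))) = max(0.2, 0) = 0.2

0.20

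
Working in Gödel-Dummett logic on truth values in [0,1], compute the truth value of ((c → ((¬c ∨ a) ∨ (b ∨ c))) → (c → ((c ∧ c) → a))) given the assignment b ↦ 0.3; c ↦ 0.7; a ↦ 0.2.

0.20

¬c: Gödel ¬ of 0.7 = 0 (operand ≠ 0)
(¬c ∨ a) = max(0, 0.2) = 0.2
(b ∨ c) = max(0.3, 0.7) = 0.7
((¬c ∨ a) ∨ (b ∨ c)) = max(0.2, 0.7) = 0.7
(c → ((¬c ∨ a) ∨ (b ∨ c))): 0.7 ≤ 0.7, so result = 1
(c ∧ c) = min(0.7, 0.7) = 0.7
((c ∧ c) → a): 0.7 > 0.2, so result = 0.2
(c → ((c ∧ c) → a)): 0.7 > 0.2, so result = 0.2
((c → ((¬c ∨ a) ∨ (b ∨ c))) → (c → ((c ∧ c) → a))): 1 > 0.2, so result = 0.2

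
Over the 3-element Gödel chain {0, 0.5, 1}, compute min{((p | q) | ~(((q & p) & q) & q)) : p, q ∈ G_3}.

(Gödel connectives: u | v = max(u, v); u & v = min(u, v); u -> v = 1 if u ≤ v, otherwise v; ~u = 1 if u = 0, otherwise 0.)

The minimum is attained at p = 0.5, q = 0.5:
  (p | q) = max(0.5, 0.5) = 0.5
  (q & p) = min(0.5, 0.5) = 0.5
  ((q & p) & q) = min(0.5, 0.5) = 0.5
  (((q & p) & q) & q) = min(0.5, 0.5) = 0.5
  ~(((q & p) & q) & q): Gödel ¬ of 0.5 = 0 (operand ≠ 0)
  ((p | q) | ~(((q & p) & q) & q)) = max(0.5, 0) = 0.5
Checking all 9 assignments confirms none give a value below 0.50.

0.50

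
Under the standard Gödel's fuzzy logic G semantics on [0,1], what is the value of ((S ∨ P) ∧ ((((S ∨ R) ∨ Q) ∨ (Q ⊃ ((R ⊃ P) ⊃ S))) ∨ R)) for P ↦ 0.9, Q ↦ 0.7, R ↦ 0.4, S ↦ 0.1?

0.70

(S ∨ P) = max(0.1, 0.9) = 0.9
(S ∨ R) = max(0.1, 0.4) = 0.4
((S ∨ R) ∨ Q) = max(0.4, 0.7) = 0.7
(R ⊃ P): 0.4 ≤ 0.9, so result = 1
((R ⊃ P) ⊃ S): 1 > 0.1, so result = 0.1
(Q ⊃ ((R ⊃ P) ⊃ S)): 0.7 > 0.1, so result = 0.1
(((S ∨ R) ∨ Q) ∨ (Q ⊃ ((R ⊃ P) ⊃ S))) = max(0.7, 0.1) = 0.7
((((S ∨ R) ∨ Q) ∨ (Q ⊃ ((R ⊃ P) ⊃ S))) ∨ R) = max(0.7, 0.4) = 0.7
((S ∨ P) ∧ ((((S ∨ R) ∨ Q) ∨ (Q ⊃ ((R ⊃ P) ⊃ S))) ∨ R)) = min(0.9, 0.7) = 0.7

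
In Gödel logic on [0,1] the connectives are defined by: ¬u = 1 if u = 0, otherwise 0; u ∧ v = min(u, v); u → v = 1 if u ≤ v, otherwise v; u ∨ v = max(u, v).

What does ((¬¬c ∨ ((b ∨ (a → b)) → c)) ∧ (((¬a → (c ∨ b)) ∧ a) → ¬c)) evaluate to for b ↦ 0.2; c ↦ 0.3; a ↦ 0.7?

0.00

¬c: Gödel ¬ of 0.3 = 0 (operand ≠ 0)
¬¬c: Gödel ¬ of 0 = 1 (operand is 0)
(a → b): 0.7 > 0.2, so result = 0.2
(b ∨ (a → b)) = max(0.2, 0.2) = 0.2
((b ∨ (a → b)) → c): 0.2 ≤ 0.3, so result = 1
(¬¬c ∨ ((b ∨ (a → b)) → c)) = max(1, 1) = 1
¬a: Gödel ¬ of 0.7 = 0 (operand ≠ 0)
(c ∨ b) = max(0.3, 0.2) = 0.3
(¬a → (c ∨ b)): 0 ≤ 0.3, so result = 1
((¬a → (c ∨ b)) ∧ a) = min(1, 0.7) = 0.7
¬c: Gödel ¬ of 0.3 = 0 (operand ≠ 0)
(((¬a → (c ∨ b)) ∧ a) → ¬c): 0.7 > 0, so result = 0
((¬¬c ∨ ((b ∨ (a → b)) → c)) ∧ (((¬a → (c ∨ b)) ∧ a) → ¬c)) = min(1, 0) = 0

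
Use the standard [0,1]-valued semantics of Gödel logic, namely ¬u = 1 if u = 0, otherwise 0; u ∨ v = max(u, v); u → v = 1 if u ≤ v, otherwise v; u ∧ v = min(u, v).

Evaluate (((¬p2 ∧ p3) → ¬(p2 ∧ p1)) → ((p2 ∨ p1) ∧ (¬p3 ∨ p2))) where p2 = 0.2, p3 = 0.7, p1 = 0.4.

0.20

¬p2: Gödel ¬ of 0.2 = 0 (operand ≠ 0)
(¬p2 ∧ p3) = min(0, 0.7) = 0
(p2 ∧ p1) = min(0.2, 0.4) = 0.2
¬(p2 ∧ p1): Gödel ¬ of 0.2 = 0 (operand ≠ 0)
((¬p2 ∧ p3) → ¬(p2 ∧ p1)): 0 ≤ 0, so result = 1
(p2 ∨ p1) = max(0.2, 0.4) = 0.4
¬p3: Gödel ¬ of 0.7 = 0 (operand ≠ 0)
(¬p3 ∨ p2) = max(0, 0.2) = 0.2
((p2 ∨ p1) ∧ (¬p3 ∨ p2)) = min(0.4, 0.2) = 0.2
(((¬p2 ∧ p3) → ¬(p2 ∧ p1)) → ((p2 ∨ p1) ∧ (¬p3 ∨ p2))): 1 > 0.2, so result = 0.2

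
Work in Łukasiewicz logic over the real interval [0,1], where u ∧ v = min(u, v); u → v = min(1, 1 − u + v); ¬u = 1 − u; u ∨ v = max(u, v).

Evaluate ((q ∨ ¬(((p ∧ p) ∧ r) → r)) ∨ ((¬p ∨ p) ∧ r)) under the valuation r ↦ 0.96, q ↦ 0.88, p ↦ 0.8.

(p ∧ p) = min(0.8, 0.8) = 0.8
((p ∧ p) ∧ r) = min(0.8, 0.96) = 0.8
(((p ∧ p) ∧ r) → r): min(1, 1 − 0.8 + 0.96) = 1
¬(((p ∧ p) ∧ r) → r): Łukasiewicz ¬ gives 1 − 1 = 0
(q ∨ ¬(((p ∧ p) ∧ r) → r)) = max(0.88, 0) = 0.88
¬p: Łukasiewicz ¬ gives 1 − 0.8 = 0.2
(¬p ∨ p) = max(0.2, 0.8) = 0.8
((¬p ∨ p) ∧ r) = min(0.8, 0.96) = 0.8
((q ∨ ¬(((p ∧ p) ∧ r) → r)) ∨ ((¬p ∨ p) ∧ r)) = max(0.88, 0.8) = 0.88

0.88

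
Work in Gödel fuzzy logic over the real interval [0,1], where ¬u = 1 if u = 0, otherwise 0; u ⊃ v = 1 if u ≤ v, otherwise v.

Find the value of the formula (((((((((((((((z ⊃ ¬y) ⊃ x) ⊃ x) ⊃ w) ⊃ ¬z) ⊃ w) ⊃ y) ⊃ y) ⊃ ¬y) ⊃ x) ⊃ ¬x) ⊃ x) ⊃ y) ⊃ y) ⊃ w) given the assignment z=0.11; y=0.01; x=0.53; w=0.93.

0.93

¬y: Gödel ¬ of 0.01 = 0 (operand ≠ 0)
(z ⊃ ¬y): 0.11 > 0, so result = 0
((z ⊃ ¬y) ⊃ x): 0 ≤ 0.53, so result = 1
(((z ⊃ ¬y) ⊃ x) ⊃ x): 1 > 0.53, so result = 0.53
((((z ⊃ ¬y) ⊃ x) ⊃ x) ⊃ w): 0.53 ≤ 0.93, so result = 1
¬z: Gödel ¬ of 0.11 = 0 (operand ≠ 0)
(((((z ⊃ ¬y) ⊃ x) ⊃ x) ⊃ w) ⊃ ¬z): 1 > 0, so result = 0
((((((z ⊃ ¬y) ⊃ x) ⊃ x) ⊃ w) ⊃ ¬z) ⊃ w): 0 ≤ 0.93, so result = 1
(((((((z ⊃ ¬y) ⊃ x) ⊃ x) ⊃ w) ⊃ ¬z) ⊃ w) ⊃ y): 1 > 0.01, so result = 0.01
((((((((z ⊃ ¬y) ⊃ x) ⊃ x) ⊃ w) ⊃ ¬z) ⊃ w) ⊃ y) ⊃ y): 0.01 ≤ 0.01, so result = 1
¬y: Gödel ¬ of 0.01 = 0 (operand ≠ 0)
(((((((((z ⊃ ¬y) ⊃ x) ⊃ x) ⊃ w) ⊃ ¬z) ⊃ w) ⊃ y) ⊃ y) ⊃ ¬y): 1 > 0, so result = 0
((((((((((z ⊃ ¬y) ⊃ x) ⊃ x) ⊃ w) ⊃ ¬z) ⊃ w) ⊃ y) ⊃ y) ⊃ ¬y) ⊃ x): 0 ≤ 0.53, so result = 1
¬x: Gödel ¬ of 0.53 = 0 (operand ≠ 0)
(((((((((((z ⊃ ¬y) ⊃ x) ⊃ x) ⊃ w) ⊃ ¬z) ⊃ w) ⊃ y) ⊃ y) ⊃ ¬y) ⊃ x) ⊃ ¬x): 1 > 0, so result = 0
((((((((((((z ⊃ ¬y) ⊃ x) ⊃ x) ⊃ w) ⊃ ¬z) ⊃ w) ⊃ y) ⊃ y) ⊃ ¬y) ⊃ x) ⊃ ¬x) ⊃ x): 0 ≤ 0.53, so result = 1
(((((((((((((z ⊃ ¬y) ⊃ x) ⊃ x) ⊃ w) ⊃ ¬z) ⊃ w) ⊃ y) ⊃ y) ⊃ ¬y) ⊃ x) ⊃ ¬x) ⊃ x) ⊃ y): 1 > 0.01, so result = 0.01
((((((((((((((z ⊃ ¬y) ⊃ x) ⊃ x) ⊃ w) ⊃ ¬z) ⊃ w) ⊃ y) ⊃ y) ⊃ ¬y) ⊃ x) ⊃ ¬x) ⊃ x) ⊃ y) ⊃ y): 0.01 ≤ 0.01, so result = 1
(((((((((((((((z ⊃ ¬y) ⊃ x) ⊃ x) ⊃ w) ⊃ ¬z) ⊃ w) ⊃ y) ⊃ y) ⊃ ¬y) ⊃ x) ⊃ ¬x) ⊃ x) ⊃ y) ⊃ y) ⊃ w): 1 > 0.93, so result = 0.93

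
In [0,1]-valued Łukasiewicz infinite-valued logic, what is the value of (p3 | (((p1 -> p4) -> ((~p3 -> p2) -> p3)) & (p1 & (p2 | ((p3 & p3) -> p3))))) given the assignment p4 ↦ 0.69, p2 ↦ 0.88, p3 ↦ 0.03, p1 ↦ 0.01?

(p1 -> p4): min(1, 1 − 0.01 + 0.69) = 1
~p3: Łukasiewicz ¬ gives 1 − 0.03 = 0.97
(~p3 -> p2): min(1, 1 − 0.97 + 0.88) = 0.91
((~p3 -> p2) -> p3): min(1, 1 − 0.91 + 0.03) = 0.12
((p1 -> p4) -> ((~p3 -> p2) -> p3)): min(1, 1 − 1 + 0.12) = 0.12
(p3 & p3) = min(0.03, 0.03) = 0.03
((p3 & p3) -> p3): min(1, 1 − 0.03 + 0.03) = 1
(p2 | ((p3 & p3) -> p3)) = max(0.88, 1) = 1
(p1 & (p2 | ((p3 & p3) -> p3))) = min(0.01, 1) = 0.01
(((p1 -> p4) -> ((~p3 -> p2) -> p3)) & (p1 & (p2 | ((p3 & p3) -> p3)))) = min(0.12, 0.01) = 0.01
(p3 | (((p1 -> p4) -> ((~p3 -> p2) -> p3)) & (p1 & (p2 | ((p3 & p3) -> p3))))) = max(0.03, 0.01) = 0.03

0.03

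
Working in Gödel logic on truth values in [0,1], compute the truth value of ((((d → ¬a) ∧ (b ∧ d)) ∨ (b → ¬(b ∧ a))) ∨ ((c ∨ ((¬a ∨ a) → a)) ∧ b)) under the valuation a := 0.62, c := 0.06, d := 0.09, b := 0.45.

0.45

¬a: Gödel ¬ of 0.62 = 0 (operand ≠ 0)
(d → ¬a): 0.09 > 0, so result = 0
(b ∧ d) = min(0.45, 0.09) = 0.09
((d → ¬a) ∧ (b ∧ d)) = min(0, 0.09) = 0
(b ∧ a) = min(0.45, 0.62) = 0.45
¬(b ∧ a): Gödel ¬ of 0.45 = 0 (operand ≠ 0)
(b → ¬(b ∧ a)): 0.45 > 0, so result = 0
(((d → ¬a) ∧ (b ∧ d)) ∨ (b → ¬(b ∧ a))) = max(0, 0) = 0
¬a: Gödel ¬ of 0.62 = 0 (operand ≠ 0)
(¬a ∨ a) = max(0, 0.62) = 0.62
((¬a ∨ a) → a): 0.62 ≤ 0.62, so result = 1
(c ∨ ((¬a ∨ a) → a)) = max(0.06, 1) = 1
((c ∨ ((¬a ∨ a) → a)) ∧ b) = min(1, 0.45) = 0.45
((((d → ¬a) ∧ (b ∧ d)) ∨ (b → ¬(b ∧ a))) ∨ ((c ∨ ((¬a ∨ a) → a)) ∧ b)) = max(0, 0.45) = 0.45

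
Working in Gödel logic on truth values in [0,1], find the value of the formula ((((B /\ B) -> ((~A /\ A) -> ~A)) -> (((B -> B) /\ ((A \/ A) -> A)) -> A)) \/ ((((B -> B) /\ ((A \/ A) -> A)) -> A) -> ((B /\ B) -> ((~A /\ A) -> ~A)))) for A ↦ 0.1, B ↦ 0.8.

(B /\ B) = min(0.8, 0.8) = 0.8
~A: Gödel ¬ of 0.1 = 0 (operand ≠ 0)
(~A /\ A) = min(0, 0.1) = 0
~A: Gödel ¬ of 0.1 = 0 (operand ≠ 0)
((~A /\ A) -> ~A): 0 ≤ 0, so result = 1
((B /\ B) -> ((~A /\ A) -> ~A)): 0.8 ≤ 1, so result = 1
(B -> B): 0.8 ≤ 0.8, so result = 1
(A \/ A) = max(0.1, 0.1) = 0.1
((A \/ A) -> A): 0.1 ≤ 0.1, so result = 1
((B -> B) /\ ((A \/ A) -> A)) = min(1, 1) = 1
(((B -> B) /\ ((A \/ A) -> A)) -> A): 1 > 0.1, so result = 0.1
(((B /\ B) -> ((~A /\ A) -> ~A)) -> (((B -> B) /\ ((A \/ A) -> A)) -> A)): 1 > 0.1, so result = 0.1
(B -> B): 0.8 ≤ 0.8, so result = 1
(A \/ A) = max(0.1, 0.1) = 0.1
((A \/ A) -> A): 0.1 ≤ 0.1, so result = 1
((B -> B) /\ ((A \/ A) -> A)) = min(1, 1) = 1
(((B -> B) /\ ((A \/ A) -> A)) -> A): 1 > 0.1, so result = 0.1
(B /\ B) = min(0.8, 0.8) = 0.8
~A: Gödel ¬ of 0.1 = 0 (operand ≠ 0)
(~A /\ A) = min(0, 0.1) = 0
~A: Gödel ¬ of 0.1 = 0 (operand ≠ 0)
((~A /\ A) -> ~A): 0 ≤ 0, so result = 1
((B /\ B) -> ((~A /\ A) -> ~A)): 0.8 ≤ 1, so result = 1
((((B -> B) /\ ((A \/ A) -> A)) -> A) -> ((B /\ B) -> ((~A /\ A) -> ~A))): 0.1 ≤ 1, so result = 1
((((B /\ B) -> ((~A /\ A) -> ~A)) -> (((B -> B) /\ ((A \/ A) -> A)) -> A)) \/ ((((B -> B) /\ ((A \/ A) -> A)) -> A) -> ((B /\ B) -> ((~A /\ A) -> ~A)))) = max(0.1, 1) = 1

1.00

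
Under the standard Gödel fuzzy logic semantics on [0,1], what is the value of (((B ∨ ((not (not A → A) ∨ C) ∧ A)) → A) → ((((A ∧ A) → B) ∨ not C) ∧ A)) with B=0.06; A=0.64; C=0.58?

not A: Gödel ¬ of 0.64 = 0 (operand ≠ 0)
(not A → A): 0 ≤ 0.64, so result = 1
not (not A → A): Gödel ¬ of 1 = 0 (operand ≠ 0)
(not (not A → A) ∨ C) = max(0, 0.58) = 0.58
((not (not A → A) ∨ C) ∧ A) = min(0.58, 0.64) = 0.58
(B ∨ ((not (not A → A) ∨ C) ∧ A)) = max(0.06, 0.58) = 0.58
((B ∨ ((not (not A → A) ∨ C) ∧ A)) → A): 0.58 ≤ 0.64, so result = 1
(A ∧ A) = min(0.64, 0.64) = 0.64
((A ∧ A) → B): 0.64 > 0.06, so result = 0.06
not C: Gödel ¬ of 0.58 = 0 (operand ≠ 0)
(((A ∧ A) → B) ∨ not C) = max(0.06, 0) = 0.06
((((A ∧ A) → B) ∨ not C) ∧ A) = min(0.06, 0.64) = 0.06
(((B ∨ ((not (not A → A) ∨ C) ∧ A)) → A) → ((((A ∧ A) → B) ∨ not C) ∧ A)): 1 > 0.06, so result = 0.06

0.06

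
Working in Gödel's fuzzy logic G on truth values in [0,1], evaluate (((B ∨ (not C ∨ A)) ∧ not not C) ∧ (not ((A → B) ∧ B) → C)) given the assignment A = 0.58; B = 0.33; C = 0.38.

0.58

not C: Gödel ¬ of 0.38 = 0 (operand ≠ 0)
(not C ∨ A) = max(0, 0.58) = 0.58
(B ∨ (not C ∨ A)) = max(0.33, 0.58) = 0.58
not C: Gödel ¬ of 0.38 = 0 (operand ≠ 0)
not not C: Gödel ¬ of 0 = 1 (operand is 0)
((B ∨ (not C ∨ A)) ∧ not not C) = min(0.58, 1) = 0.58
(A → B): 0.58 > 0.33, so result = 0.33
((A → B) ∧ B) = min(0.33, 0.33) = 0.33
not ((A → B) ∧ B): Gödel ¬ of 0.33 = 0 (operand ≠ 0)
(not ((A → B) ∧ B) → C): 0 ≤ 0.38, so result = 1
(((B ∨ (not C ∨ A)) ∧ not not C) ∧ (not ((A → B) ∧ B) → C)) = min(0.58, 1) = 0.58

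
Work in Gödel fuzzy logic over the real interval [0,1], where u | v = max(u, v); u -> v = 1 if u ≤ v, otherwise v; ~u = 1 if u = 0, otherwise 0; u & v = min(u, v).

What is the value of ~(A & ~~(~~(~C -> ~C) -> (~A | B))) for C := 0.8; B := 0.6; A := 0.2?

~C: Gödel ¬ of 0.8 = 0 (operand ≠ 0)
~C: Gödel ¬ of 0.8 = 0 (operand ≠ 0)
(~C -> ~C): 0 ≤ 0, so result = 1
~(~C -> ~C): Gödel ¬ of 1 = 0 (operand ≠ 0)
~~(~C -> ~C): Gödel ¬ of 0 = 1 (operand is 0)
~A: Gödel ¬ of 0.2 = 0 (operand ≠ 0)
(~A | B) = max(0, 0.6) = 0.6
(~~(~C -> ~C) -> (~A | B)): 1 > 0.6, so result = 0.6
~(~~(~C -> ~C) -> (~A | B)): Gödel ¬ of 0.6 = 0 (operand ≠ 0)
~~(~~(~C -> ~C) -> (~A | B)): Gödel ¬ of 0 = 1 (operand is 0)
(A & ~~(~~(~C -> ~C) -> (~A | B))) = min(0.2, 1) = 0.2
~(A & ~~(~~(~C -> ~C) -> (~A | B))): Gödel ¬ of 0.2 = 0 (operand ≠ 0)

0.00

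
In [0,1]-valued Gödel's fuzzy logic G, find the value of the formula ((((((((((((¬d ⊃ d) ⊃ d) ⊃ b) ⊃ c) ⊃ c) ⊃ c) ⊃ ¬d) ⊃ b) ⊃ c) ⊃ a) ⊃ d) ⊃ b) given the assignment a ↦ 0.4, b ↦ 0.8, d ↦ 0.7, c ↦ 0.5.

0.80

¬d: Gödel ¬ of 0.7 = 0 (operand ≠ 0)
(¬d ⊃ d): 0 ≤ 0.7, so result = 1
((¬d ⊃ d) ⊃ d): 1 > 0.7, so result = 0.7
(((¬d ⊃ d) ⊃ d) ⊃ b): 0.7 ≤ 0.8, so result = 1
((((¬d ⊃ d) ⊃ d) ⊃ b) ⊃ c): 1 > 0.5, so result = 0.5
(((((¬d ⊃ d) ⊃ d) ⊃ b) ⊃ c) ⊃ c): 0.5 ≤ 0.5, so result = 1
((((((¬d ⊃ d) ⊃ d) ⊃ b) ⊃ c) ⊃ c) ⊃ c): 1 > 0.5, so result = 0.5
¬d: Gödel ¬ of 0.7 = 0 (operand ≠ 0)
(((((((¬d ⊃ d) ⊃ d) ⊃ b) ⊃ c) ⊃ c) ⊃ c) ⊃ ¬d): 0.5 > 0, so result = 0
((((((((¬d ⊃ d) ⊃ d) ⊃ b) ⊃ c) ⊃ c) ⊃ c) ⊃ ¬d) ⊃ b): 0 ≤ 0.8, so result = 1
(((((((((¬d ⊃ d) ⊃ d) ⊃ b) ⊃ c) ⊃ c) ⊃ c) ⊃ ¬d) ⊃ b) ⊃ c): 1 > 0.5, so result = 0.5
((((((((((¬d ⊃ d) ⊃ d) ⊃ b) ⊃ c) ⊃ c) ⊃ c) ⊃ ¬d) ⊃ b) ⊃ c) ⊃ a): 0.5 > 0.4, so result = 0.4
(((((((((((¬d ⊃ d) ⊃ d) ⊃ b) ⊃ c) ⊃ c) ⊃ c) ⊃ ¬d) ⊃ b) ⊃ c) ⊃ a) ⊃ d): 0.4 ≤ 0.7, so result = 1
((((((((((((¬d ⊃ d) ⊃ d) ⊃ b) ⊃ c) ⊃ c) ⊃ c) ⊃ ¬d) ⊃ b) ⊃ c) ⊃ a) ⊃ d) ⊃ b): 1 > 0.8, so result = 0.8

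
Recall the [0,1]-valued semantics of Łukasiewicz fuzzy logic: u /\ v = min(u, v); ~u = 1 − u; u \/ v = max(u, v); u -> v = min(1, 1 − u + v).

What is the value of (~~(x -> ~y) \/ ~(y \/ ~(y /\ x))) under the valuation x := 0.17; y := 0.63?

~y: Łukasiewicz ¬ gives 1 − 0.63 = 0.37
(x -> ~y): min(1, 1 − 0.17 + 0.37) = 1
~(x -> ~y): Łukasiewicz ¬ gives 1 − 1 = 0
~~(x -> ~y): Łukasiewicz ¬ gives 1 − 0 = 1
(y /\ x) = min(0.63, 0.17) = 0.17
~(y /\ x): Łukasiewicz ¬ gives 1 − 0.17 = 0.83
(y \/ ~(y /\ x)) = max(0.63, 0.83) = 0.83
~(y \/ ~(y /\ x)): Łukasiewicz ¬ gives 1 − 0.83 = 0.17
(~~(x -> ~y) \/ ~(y \/ ~(y /\ x))) = max(1, 0.17) = 1

1.00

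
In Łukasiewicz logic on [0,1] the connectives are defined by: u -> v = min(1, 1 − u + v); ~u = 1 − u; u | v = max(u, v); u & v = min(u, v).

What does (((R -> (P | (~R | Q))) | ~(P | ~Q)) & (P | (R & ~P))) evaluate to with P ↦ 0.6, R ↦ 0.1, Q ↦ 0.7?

0.60

~R: Łukasiewicz ¬ gives 1 − 0.1 = 0.9
(~R | Q) = max(0.9, 0.7) = 0.9
(P | (~R | Q)) = max(0.6, 0.9) = 0.9
(R -> (P | (~R | Q))): min(1, 1 − 0.1 + 0.9) = 1
~Q: Łukasiewicz ¬ gives 1 − 0.7 = 0.3
(P | ~Q) = max(0.6, 0.3) = 0.6
~(P | ~Q): Łukasiewicz ¬ gives 1 − 0.6 = 0.4
((R -> (P | (~R | Q))) | ~(P | ~Q)) = max(1, 0.4) = 1
~P: Łukasiewicz ¬ gives 1 − 0.6 = 0.4
(R & ~P) = min(0.1, 0.4) = 0.1
(P | (R & ~P)) = max(0.6, 0.1) = 0.6
(((R -> (P | (~R | Q))) | ~(P | ~Q)) & (P | (R & ~P))) = min(1, 0.6) = 0.6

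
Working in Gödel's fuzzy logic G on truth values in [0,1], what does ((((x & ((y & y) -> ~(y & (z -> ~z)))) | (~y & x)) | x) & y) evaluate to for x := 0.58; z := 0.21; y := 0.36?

0.36

(y & y) = min(0.36, 0.36) = 0.36
~z: Gödel ¬ of 0.21 = 0 (operand ≠ 0)
(z -> ~z): 0.21 > 0, so result = 0
(y & (z -> ~z)) = min(0.36, 0) = 0
~(y & (z -> ~z)): Gödel ¬ of 0 = 1 (operand is 0)
((y & y) -> ~(y & (z -> ~z))): 0.36 ≤ 1, so result = 1
(x & ((y & y) -> ~(y & (z -> ~z)))) = min(0.58, 1) = 0.58
~y: Gödel ¬ of 0.36 = 0 (operand ≠ 0)
(~y & x) = min(0, 0.58) = 0
((x & ((y & y) -> ~(y & (z -> ~z)))) | (~y & x)) = max(0.58, 0) = 0.58
(((x & ((y & y) -> ~(y & (z -> ~z)))) | (~y & x)) | x) = max(0.58, 0.58) = 0.58
((((x & ((y & y) -> ~(y & (z -> ~z)))) | (~y & x)) | x) & y) = min(0.58, 0.36) = 0.36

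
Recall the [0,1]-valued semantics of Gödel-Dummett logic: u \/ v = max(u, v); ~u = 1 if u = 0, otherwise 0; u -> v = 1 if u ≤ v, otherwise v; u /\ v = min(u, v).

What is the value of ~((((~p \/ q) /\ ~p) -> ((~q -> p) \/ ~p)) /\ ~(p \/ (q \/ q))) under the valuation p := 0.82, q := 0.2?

1.00

~p: Gödel ¬ of 0.82 = 0 (operand ≠ 0)
(~p \/ q) = max(0, 0.2) = 0.2
~p: Gödel ¬ of 0.82 = 0 (operand ≠ 0)
((~p \/ q) /\ ~p) = min(0.2, 0) = 0
~q: Gödel ¬ of 0.2 = 0 (operand ≠ 0)
(~q -> p): 0 ≤ 0.82, so result = 1
~p: Gödel ¬ of 0.82 = 0 (operand ≠ 0)
((~q -> p) \/ ~p) = max(1, 0) = 1
(((~p \/ q) /\ ~p) -> ((~q -> p) \/ ~p)): 0 ≤ 1, so result = 1
(q \/ q) = max(0.2, 0.2) = 0.2
(p \/ (q \/ q)) = max(0.82, 0.2) = 0.82
~(p \/ (q \/ q)): Gödel ¬ of 0.82 = 0 (operand ≠ 0)
((((~p \/ q) /\ ~p) -> ((~q -> p) \/ ~p)) /\ ~(p \/ (q \/ q))) = min(1, 0) = 0
~((((~p \/ q) /\ ~p) -> ((~q -> p) \/ ~p)) /\ ~(p \/ (q \/ q))): Gödel ¬ of 0 = 1 (operand is 0)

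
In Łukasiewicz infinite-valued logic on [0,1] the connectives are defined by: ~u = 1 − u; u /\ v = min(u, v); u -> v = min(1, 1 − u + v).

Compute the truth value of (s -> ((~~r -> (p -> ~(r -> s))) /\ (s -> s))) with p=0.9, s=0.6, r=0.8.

~r: Łukasiewicz ¬ gives 1 − 0.8 = 0.2
~~r: Łukasiewicz ¬ gives 1 − 0.2 = 0.8
(r -> s): min(1, 1 − 0.8 + 0.6) = 0.8
~(r -> s): Łukasiewicz ¬ gives 1 − 0.8 = 0.2
(p -> ~(r -> s)): min(1, 1 − 0.9 + 0.2) = 0.3
(~~r -> (p -> ~(r -> s))): min(1, 1 − 0.8 + 0.3) = 0.5
(s -> s): min(1, 1 − 0.6 + 0.6) = 1
((~~r -> (p -> ~(r -> s))) /\ (s -> s)) = min(0.5, 1) = 0.5
(s -> ((~~r -> (p -> ~(r -> s))) /\ (s -> s))): min(1, 1 − 0.6 + 0.5) = 0.9

0.90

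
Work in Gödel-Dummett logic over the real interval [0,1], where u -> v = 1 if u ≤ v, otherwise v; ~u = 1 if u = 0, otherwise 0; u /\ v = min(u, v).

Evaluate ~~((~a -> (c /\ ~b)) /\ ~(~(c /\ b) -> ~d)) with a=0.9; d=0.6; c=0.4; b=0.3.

~a: Gödel ¬ of 0.9 = 0 (operand ≠ 0)
~b: Gödel ¬ of 0.3 = 0 (operand ≠ 0)
(c /\ ~b) = min(0.4, 0) = 0
(~a -> (c /\ ~b)): 0 ≤ 0, so result = 1
(c /\ b) = min(0.4, 0.3) = 0.3
~(c /\ b): Gödel ¬ of 0.3 = 0 (operand ≠ 0)
~d: Gödel ¬ of 0.6 = 0 (operand ≠ 0)
(~(c /\ b) -> ~d): 0 ≤ 0, so result = 1
~(~(c /\ b) -> ~d): Gödel ¬ of 1 = 0 (operand ≠ 0)
((~a -> (c /\ ~b)) /\ ~(~(c /\ b) -> ~d)) = min(1, 0) = 0
~((~a -> (c /\ ~b)) /\ ~(~(c /\ b) -> ~d)): Gödel ¬ of 0 = 1 (operand is 0)
~~((~a -> (c /\ ~b)) /\ ~(~(c /\ b) -> ~d)): Gödel ¬ of 1 = 0 (operand ≠ 0)

0.00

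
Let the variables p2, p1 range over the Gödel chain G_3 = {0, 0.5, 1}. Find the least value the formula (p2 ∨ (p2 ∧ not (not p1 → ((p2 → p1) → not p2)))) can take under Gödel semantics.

The minimum is attained at p2 = 0, p1 = 0:
  not p1: Gödel ¬ of 0 = 1 (operand is 0)
  (p2 → p1): 0 ≤ 0, so result = 1
  not p2: Gödel ¬ of 0 = 1 (operand is 0)
  ((p2 → p1) → not p2): 1 ≤ 1, so result = 1
  (not p1 → ((p2 → p1) → not p2)): 1 ≤ 1, so result = 1
  not (not p1 → ((p2 → p1) → not p2)): Gödel ¬ of 1 = 0 (operand ≠ 0)
  (p2 ∧ not (not p1 → ((p2 → p1) → not p2))) = min(0, 0) = 0
  (p2 ∨ (p2 ∧ not (not p1 → ((p2 → p1) → not p2)))) = max(0, 0) = 0
Checking all 9 assignments confirms none give a value below 0.00.

0.00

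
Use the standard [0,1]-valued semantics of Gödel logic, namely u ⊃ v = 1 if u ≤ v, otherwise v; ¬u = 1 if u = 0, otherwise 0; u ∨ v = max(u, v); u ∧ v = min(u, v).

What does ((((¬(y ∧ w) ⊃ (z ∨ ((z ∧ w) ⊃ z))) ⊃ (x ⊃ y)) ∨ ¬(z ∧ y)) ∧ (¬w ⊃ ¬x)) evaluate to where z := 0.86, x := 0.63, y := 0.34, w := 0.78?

(y ∧ w) = min(0.34, 0.78) = 0.34
¬(y ∧ w): Gödel ¬ of 0.34 = 0 (operand ≠ 0)
(z ∧ w) = min(0.86, 0.78) = 0.78
((z ∧ w) ⊃ z): 0.78 ≤ 0.86, so result = 1
(z ∨ ((z ∧ w) ⊃ z)) = max(0.86, 1) = 1
(¬(y ∧ w) ⊃ (z ∨ ((z ∧ w) ⊃ z))): 0 ≤ 1, so result = 1
(x ⊃ y): 0.63 > 0.34, so result = 0.34
((¬(y ∧ w) ⊃ (z ∨ ((z ∧ w) ⊃ z))) ⊃ (x ⊃ y)): 1 > 0.34, so result = 0.34
(z ∧ y) = min(0.86, 0.34) = 0.34
¬(z ∧ y): Gödel ¬ of 0.34 = 0 (operand ≠ 0)
(((¬(y ∧ w) ⊃ (z ∨ ((z ∧ w) ⊃ z))) ⊃ (x ⊃ y)) ∨ ¬(z ∧ y)) = max(0.34, 0) = 0.34
¬w: Gödel ¬ of 0.78 = 0 (operand ≠ 0)
¬x: Gödel ¬ of 0.63 = 0 (operand ≠ 0)
(¬w ⊃ ¬x): 0 ≤ 0, so result = 1
((((¬(y ∧ w) ⊃ (z ∨ ((z ∧ w) ⊃ z))) ⊃ (x ⊃ y)) ∨ ¬(z ∧ y)) ∧ (¬w ⊃ ¬x)) = min(0.34, 1) = 0.34

0.34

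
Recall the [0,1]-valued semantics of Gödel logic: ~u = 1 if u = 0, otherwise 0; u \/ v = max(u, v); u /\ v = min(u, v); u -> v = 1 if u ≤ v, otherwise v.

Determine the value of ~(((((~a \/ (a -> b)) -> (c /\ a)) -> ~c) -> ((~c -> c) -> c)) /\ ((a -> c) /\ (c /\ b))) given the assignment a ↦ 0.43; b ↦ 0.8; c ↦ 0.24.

0.00

~a: Gödel ¬ of 0.43 = 0 (operand ≠ 0)
(a -> b): 0.43 ≤ 0.8, so result = 1
(~a \/ (a -> b)) = max(0, 1) = 1
(c /\ a) = min(0.24, 0.43) = 0.24
((~a \/ (a -> b)) -> (c /\ a)): 1 > 0.24, so result = 0.24
~c: Gödel ¬ of 0.24 = 0 (operand ≠ 0)
(((~a \/ (a -> b)) -> (c /\ a)) -> ~c): 0.24 > 0, so result = 0
~c: Gödel ¬ of 0.24 = 0 (operand ≠ 0)
(~c -> c): 0 ≤ 0.24, so result = 1
((~c -> c) -> c): 1 > 0.24, so result = 0.24
((((~a \/ (a -> b)) -> (c /\ a)) -> ~c) -> ((~c -> c) -> c)): 0 ≤ 0.24, so result = 1
(a -> c): 0.43 > 0.24, so result = 0.24
(c /\ b) = min(0.24, 0.8) = 0.24
((a -> c) /\ (c /\ b)) = min(0.24, 0.24) = 0.24
(((((~a \/ (a -> b)) -> (c /\ a)) -> ~c) -> ((~c -> c) -> c)) /\ ((a -> c) /\ (c /\ b))) = min(1, 0.24) = 0.24
~(((((~a \/ (a -> b)) -> (c /\ a)) -> ~c) -> ((~c -> c) -> c)) /\ ((a -> c) /\ (c /\ b))): Gödel ¬ of 0.24 = 0 (operand ≠ 0)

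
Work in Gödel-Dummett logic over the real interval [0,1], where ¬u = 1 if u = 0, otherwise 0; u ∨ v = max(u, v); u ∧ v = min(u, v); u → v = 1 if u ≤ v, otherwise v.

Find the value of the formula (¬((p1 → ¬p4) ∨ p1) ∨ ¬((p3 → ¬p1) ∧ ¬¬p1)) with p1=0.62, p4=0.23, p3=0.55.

¬p4: Gödel ¬ of 0.23 = 0 (operand ≠ 0)
(p1 → ¬p4): 0.62 > 0, so result = 0
((p1 → ¬p4) ∨ p1) = max(0, 0.62) = 0.62
¬((p1 → ¬p4) ∨ p1): Gödel ¬ of 0.62 = 0 (operand ≠ 0)
¬p1: Gödel ¬ of 0.62 = 0 (operand ≠ 0)
(p3 → ¬p1): 0.55 > 0, so result = 0
¬p1: Gödel ¬ of 0.62 = 0 (operand ≠ 0)
¬¬p1: Gödel ¬ of 0 = 1 (operand is 0)
((p3 → ¬p1) ∧ ¬¬p1) = min(0, 1) = 0
¬((p3 → ¬p1) ∧ ¬¬p1): Gödel ¬ of 0 = 1 (operand is 0)
(¬((p1 → ¬p4) ∨ p1) ∨ ¬((p3 → ¬p1) ∧ ¬¬p1)) = max(0, 1) = 1

1.00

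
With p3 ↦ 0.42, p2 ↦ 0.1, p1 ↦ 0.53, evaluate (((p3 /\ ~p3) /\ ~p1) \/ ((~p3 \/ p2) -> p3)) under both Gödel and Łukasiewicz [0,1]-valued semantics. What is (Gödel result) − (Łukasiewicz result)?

Gödel evaluation:
  ~p3: Gödel ¬ of 0.42 = 0 (operand ≠ 0)
  (p3 /\ ~p3) = min(0.42, 0) = 0
  ~p1: Gödel ¬ of 0.53 = 0 (operand ≠ 0)
  ((p3 /\ ~p3) /\ ~p1) = min(0, 0) = 0
  ~p3: Gödel ¬ of 0.42 = 0 (operand ≠ 0)
  (~p3 \/ p2) = max(0, 0.1) = 0.1
  ((~p3 \/ p2) -> p3): 0.1 ≤ 0.42, so result = 1
  (((p3 /\ ~p3) /\ ~p1) \/ ((~p3 \/ p2) -> p3)) = max(0, 1) = 1
  Gödel value = 1
Łukasiewicz evaluation:
  ~p3: Łukasiewicz ¬ gives 1 − 0.42 = 0.58
  (p3 /\ ~p3) = min(0.42, 0.58) = 0.42
  ~p1: Łukasiewicz ¬ gives 1 − 0.53 = 0.47
  ((p3 /\ ~p3) /\ ~p1) = min(0.42, 0.47) = 0.42
  ~p3: Łukasiewicz ¬ gives 1 − 0.42 = 0.58
  (~p3 \/ p2) = max(0.58, 0.1) = 0.58
  ((~p3 \/ p2) -> p3): min(1, 1 − 0.58 + 0.42) = 0.84
  (((p3 /\ ~p3) /\ ~p1) \/ ((~p3 \/ p2) -> p3)) = max(0.42, 0.84) = 0.84
  Łukasiewicz value = 0.84
Difference: 1 − 0.84 = 0.16

0.16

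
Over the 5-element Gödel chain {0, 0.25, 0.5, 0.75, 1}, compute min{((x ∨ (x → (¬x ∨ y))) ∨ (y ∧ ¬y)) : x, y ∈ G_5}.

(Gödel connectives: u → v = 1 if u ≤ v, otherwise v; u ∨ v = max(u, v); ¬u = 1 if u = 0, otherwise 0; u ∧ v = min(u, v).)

The minimum is attained at x = 0.25, y = 0:
  ¬x: Gödel ¬ of 0.25 = 0 (operand ≠ 0)
  (¬x ∨ y) = max(0, 0) = 0
  (x → (¬x ∨ y)): 0.25 > 0, so result = 0
  (x ∨ (x → (¬x ∨ y))) = max(0.25, 0) = 0.25
  ¬y: Gödel ¬ of 0 = 1 (operand is 0)
  (y ∧ ¬y) = min(0, 1) = 0
  ((x ∨ (x → (¬x ∨ y))) ∨ (y ∧ ¬y)) = max(0.25, 0) = 0.25
Checking all 25 assignments confirms none give a value below 0.25.

0.25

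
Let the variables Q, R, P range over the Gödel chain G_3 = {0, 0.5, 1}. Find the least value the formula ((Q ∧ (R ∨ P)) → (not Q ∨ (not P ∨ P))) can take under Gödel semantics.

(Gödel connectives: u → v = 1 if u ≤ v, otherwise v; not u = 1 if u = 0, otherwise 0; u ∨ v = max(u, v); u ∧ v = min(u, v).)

The minimum is attained at Q = 1, R = 1, P = 0.5:
  (R ∨ P) = max(1, 0.5) = 1
  (Q ∧ (R ∨ P)) = min(1, 1) = 1
  not Q: Gödel ¬ of 1 = 0 (operand ≠ 0)
  not P: Gödel ¬ of 0.5 = 0 (operand ≠ 0)
  (not P ∨ P) = max(0, 0.5) = 0.5
  (not Q ∨ (not P ∨ P)) = max(0, 0.5) = 0.5
  ((Q ∧ (R ∨ P)) → (not Q ∨ (not P ∨ P))): 1 > 0.5, so result = 0.5
Checking all 27 assignments confirms none give a value below 0.50.

0.50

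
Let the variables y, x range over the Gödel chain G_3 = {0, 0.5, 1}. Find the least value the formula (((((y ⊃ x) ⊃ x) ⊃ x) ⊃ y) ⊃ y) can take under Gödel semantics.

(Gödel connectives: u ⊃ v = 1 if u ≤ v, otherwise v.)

The minimum is attained at y = 0.5, x = 0:
  (y ⊃ x): 0.5 > 0, so result = 0
  ((y ⊃ x) ⊃ x): 0 ≤ 0, so result = 1
  (((y ⊃ x) ⊃ x) ⊃ x): 1 > 0, so result = 0
  ((((y ⊃ x) ⊃ x) ⊃ x) ⊃ y): 0 ≤ 0.5, so result = 1
  (((((y ⊃ x) ⊃ x) ⊃ x) ⊃ y) ⊃ y): 1 > 0.5, so result = 0.5
Checking all 9 assignments confirms none give a value below 0.50.

0.50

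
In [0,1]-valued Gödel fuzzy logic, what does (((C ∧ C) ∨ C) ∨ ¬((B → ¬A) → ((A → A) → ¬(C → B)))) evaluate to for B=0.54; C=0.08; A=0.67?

0.08

(C ∧ C) = min(0.08, 0.08) = 0.08
((C ∧ C) ∨ C) = max(0.08, 0.08) = 0.08
¬A: Gödel ¬ of 0.67 = 0 (operand ≠ 0)
(B → ¬A): 0.54 > 0, so result = 0
(A → A): 0.67 ≤ 0.67, so result = 1
(C → B): 0.08 ≤ 0.54, so result = 1
¬(C → B): Gödel ¬ of 1 = 0 (operand ≠ 0)
((A → A) → ¬(C → B)): 1 > 0, so result = 0
((B → ¬A) → ((A → A) → ¬(C → B))): 0 ≤ 0, so result = 1
¬((B → ¬A) → ((A → A) → ¬(C → B))): Gödel ¬ of 1 = 0 (operand ≠ 0)
(((C ∧ C) ∨ C) ∨ ¬((B → ¬A) → ((A → A) → ¬(C → B)))) = max(0.08, 0) = 0.08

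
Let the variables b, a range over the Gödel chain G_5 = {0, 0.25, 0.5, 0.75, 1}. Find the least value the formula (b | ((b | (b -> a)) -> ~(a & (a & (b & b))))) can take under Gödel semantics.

0.25

The minimum is attained at b = 0.25, a = 0.25:
  (b -> a): 0.25 ≤ 0.25, so result = 1
  (b | (b -> a)) = max(0.25, 1) = 1
  (b & b) = min(0.25, 0.25) = 0.25
  (a & (b & b)) = min(0.25, 0.25) = 0.25
  (a & (a & (b & b))) = min(0.25, 0.25) = 0.25
  ~(a & (a & (b & b))): Gödel ¬ of 0.25 = 0 (operand ≠ 0)
  ((b | (b -> a)) -> ~(a & (a & (b & b)))): 1 > 0, so result = 0
  (b | ((b | (b -> a)) -> ~(a & (a & (b & b))))) = max(0.25, 0) = 0.25
Checking all 25 assignments confirms none give a value below 0.25.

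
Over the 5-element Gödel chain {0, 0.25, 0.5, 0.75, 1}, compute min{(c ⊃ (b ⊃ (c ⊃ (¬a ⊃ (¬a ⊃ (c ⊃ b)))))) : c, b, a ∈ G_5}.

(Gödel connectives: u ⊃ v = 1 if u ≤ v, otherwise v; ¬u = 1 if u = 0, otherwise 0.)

Every assignment gives 1. For instance at c = 0, b = 0, a = 0:
  ¬a: Gödel ¬ of 0 = 1 (operand is 0)
  ¬a: Gödel ¬ of 0 = 1 (operand is 0)
  (c ⊃ b): 0 ≤ 0, so result = 1
  (¬a ⊃ (c ⊃ b)): 1 ≤ 1, so result = 1
  (¬a ⊃ (¬a ⊃ (c ⊃ b))): 1 ≤ 1, so result = 1
  (c ⊃ (¬a ⊃ (¬a ⊃ (c ⊃ b)))): 0 ≤ 1, so result = 1
  (b ⊃ (c ⊃ (¬a ⊃ (¬a ⊃ (c ⊃ b))))): 0 ≤ 1, so result = 1
  (c ⊃ (b ⊃ (c ⊃ (¬a ⊃ (¬a ⊃ (c ⊃ b)))))): 0 ≤ 1, so result = 1
All 125 assignments give value 1 — the formula is a G_5-tautology.

1.00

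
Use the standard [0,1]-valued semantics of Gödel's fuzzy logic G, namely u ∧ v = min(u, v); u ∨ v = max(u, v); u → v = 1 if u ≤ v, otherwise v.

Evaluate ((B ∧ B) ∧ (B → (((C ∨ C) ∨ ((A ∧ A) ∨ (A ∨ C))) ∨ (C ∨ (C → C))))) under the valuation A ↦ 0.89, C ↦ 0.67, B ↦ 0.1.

0.10

(B ∧ B) = min(0.1, 0.1) = 0.1
(C ∨ C) = max(0.67, 0.67) = 0.67
(A ∧ A) = min(0.89, 0.89) = 0.89
(A ∨ C) = max(0.89, 0.67) = 0.89
((A ∧ A) ∨ (A ∨ C)) = max(0.89, 0.89) = 0.89
((C ∨ C) ∨ ((A ∧ A) ∨ (A ∨ C))) = max(0.67, 0.89) = 0.89
(C → C): 0.67 ≤ 0.67, so result = 1
(C ∨ (C → C)) = max(0.67, 1) = 1
(((C ∨ C) ∨ ((A ∧ A) ∨ (A ∨ C))) ∨ (C ∨ (C → C))) = max(0.89, 1) = 1
(B → (((C ∨ C) ∨ ((A ∧ A) ∨ (A ∨ C))) ∨ (C ∨ (C → C)))): 0.1 ≤ 1, so result = 1
((B ∧ B) ∧ (B → (((C ∨ C) ∨ ((A ∧ A) ∨ (A ∨ C))) ∨ (C ∨ (C → C))))) = min(0.1, 1) = 0.1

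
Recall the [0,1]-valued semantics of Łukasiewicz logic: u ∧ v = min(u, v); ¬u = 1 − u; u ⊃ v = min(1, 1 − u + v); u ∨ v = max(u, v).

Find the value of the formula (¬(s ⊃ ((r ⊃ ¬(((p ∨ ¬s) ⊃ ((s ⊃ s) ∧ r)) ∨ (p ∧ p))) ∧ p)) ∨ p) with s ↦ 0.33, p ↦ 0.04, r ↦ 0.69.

¬s: Łukasiewicz ¬ gives 1 − 0.33 = 0.67
(p ∨ ¬s) = max(0.04, 0.67) = 0.67
(s ⊃ s): min(1, 1 − 0.33 + 0.33) = 1
((s ⊃ s) ∧ r) = min(1, 0.69) = 0.69
((p ∨ ¬s) ⊃ ((s ⊃ s) ∧ r)): min(1, 1 − 0.67 + 0.69) = 1
(p ∧ p) = min(0.04, 0.04) = 0.04
(((p ∨ ¬s) ⊃ ((s ⊃ s) ∧ r)) ∨ (p ∧ p)) = max(1, 0.04) = 1
¬(((p ∨ ¬s) ⊃ ((s ⊃ s) ∧ r)) ∨ (p ∧ p)): Łukasiewicz ¬ gives 1 − 1 = 0
(r ⊃ ¬(((p ∨ ¬s) ⊃ ((s ⊃ s) ∧ r)) ∨ (p ∧ p))): min(1, 1 − 0.69 + 0) = 0.31
((r ⊃ ¬(((p ∨ ¬s) ⊃ ((s ⊃ s) ∧ r)) ∨ (p ∧ p))) ∧ p) = min(0.31, 0.04) = 0.04
(s ⊃ ((r ⊃ ¬(((p ∨ ¬s) ⊃ ((s ⊃ s) ∧ r)) ∨ (p ∧ p))) ∧ p)): min(1, 1 − 0.33 + 0.04) = 0.71
¬(s ⊃ ((r ⊃ ¬(((p ∨ ¬s) ⊃ ((s ⊃ s) ∧ r)) ∨ (p ∧ p))) ∧ p)): Łukasiewicz ¬ gives 1 − 0.71 = 0.29
(¬(s ⊃ ((r ⊃ ¬(((p ∨ ¬s) ⊃ ((s ⊃ s) ∧ r)) ∨ (p ∧ p))) ∧ p)) ∨ p) = max(0.29, 0.04) = 0.29

0.29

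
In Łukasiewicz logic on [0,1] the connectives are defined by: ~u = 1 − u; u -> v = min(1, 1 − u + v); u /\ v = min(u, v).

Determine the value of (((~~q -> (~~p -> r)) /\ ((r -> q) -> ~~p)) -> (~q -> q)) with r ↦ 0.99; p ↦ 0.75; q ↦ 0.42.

~q: Łukasiewicz ¬ gives 1 − 0.42 = 0.58
~~q: Łukasiewicz ¬ gives 1 − 0.58 = 0.42
~p: Łukasiewicz ¬ gives 1 − 0.75 = 0.25
~~p: Łukasiewicz ¬ gives 1 − 0.25 = 0.75
(~~p -> r): min(1, 1 − 0.75 + 0.99) = 1
(~~q -> (~~p -> r)): min(1, 1 − 0.42 + 1) = 1
(r -> q): min(1, 1 − 0.99 + 0.42) = 0.43
~p: Łukasiewicz ¬ gives 1 − 0.75 = 0.25
~~p: Łukasiewicz ¬ gives 1 − 0.25 = 0.75
((r -> q) -> ~~p): min(1, 1 − 0.43 + 0.75) = 1
((~~q -> (~~p -> r)) /\ ((r -> q) -> ~~p)) = min(1, 1) = 1
~q: Łukasiewicz ¬ gives 1 − 0.42 = 0.58
(~q -> q): min(1, 1 − 0.58 + 0.42) = 0.84
(((~~q -> (~~p -> r)) /\ ((r -> q) -> ~~p)) -> (~q -> q)): min(1, 1 − 1 + 0.84) = 0.84

0.84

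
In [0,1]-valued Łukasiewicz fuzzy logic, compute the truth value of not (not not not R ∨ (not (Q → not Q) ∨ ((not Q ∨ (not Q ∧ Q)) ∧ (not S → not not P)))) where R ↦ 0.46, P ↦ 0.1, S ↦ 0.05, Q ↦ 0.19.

not R: Łukasiewicz ¬ gives 1 − 0.46 = 0.54
not not R: Łukasiewicz ¬ gives 1 − 0.54 = 0.46
not not not R: Łukasiewicz ¬ gives 1 − 0.46 = 0.54
not Q: Łukasiewicz ¬ gives 1 − 0.19 = 0.81
(Q → not Q): min(1, 1 − 0.19 + 0.81) = 1
not (Q → not Q): Łukasiewicz ¬ gives 1 − 1 = 0
not Q: Łukasiewicz ¬ gives 1 − 0.19 = 0.81
not Q: Łukasiewicz ¬ gives 1 − 0.19 = 0.81
(not Q ∧ Q) = min(0.81, 0.19) = 0.19
(not Q ∨ (not Q ∧ Q)) = max(0.81, 0.19) = 0.81
not S: Łukasiewicz ¬ gives 1 − 0.05 = 0.95
not P: Łukasiewicz ¬ gives 1 − 0.1 = 0.9
not not P: Łukasiewicz ¬ gives 1 − 0.9 = 0.1
(not S → not not P): min(1, 1 − 0.95 + 0.1) = 0.15
((not Q ∨ (not Q ∧ Q)) ∧ (not S → not not P)) = min(0.81, 0.15) = 0.15
(not (Q → not Q) ∨ ((not Q ∨ (not Q ∧ Q)) ∧ (not S → not not P))) = max(0, 0.15) = 0.15
(not not not R ∨ (not (Q → not Q) ∨ ((not Q ∨ (not Q ∧ Q)) ∧ (not S → not not P)))) = max(0.54, 0.15) = 0.54
not (not not not R ∨ (not (Q → not Q) ∨ ((not Q ∨ (not Q ∧ Q)) ∧ (not S → not not P)))): Łukasiewicz ¬ gives 1 − 0.54 = 0.46

0.46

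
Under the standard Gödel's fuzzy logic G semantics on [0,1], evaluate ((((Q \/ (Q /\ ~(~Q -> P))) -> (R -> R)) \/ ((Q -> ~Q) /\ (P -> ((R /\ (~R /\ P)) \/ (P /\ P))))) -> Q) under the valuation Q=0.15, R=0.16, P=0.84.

0.15

~Q: Gödel ¬ of 0.15 = 0 (operand ≠ 0)
(~Q -> P): 0 ≤ 0.84, so result = 1
~(~Q -> P): Gödel ¬ of 1 = 0 (operand ≠ 0)
(Q /\ ~(~Q -> P)) = min(0.15, 0) = 0
(Q \/ (Q /\ ~(~Q -> P))) = max(0.15, 0) = 0.15
(R -> R): 0.16 ≤ 0.16, so result = 1
((Q \/ (Q /\ ~(~Q -> P))) -> (R -> R)): 0.15 ≤ 1, so result = 1
~Q: Gödel ¬ of 0.15 = 0 (operand ≠ 0)
(Q -> ~Q): 0.15 > 0, so result = 0
~R: Gödel ¬ of 0.16 = 0 (operand ≠ 0)
(~R /\ P) = min(0, 0.84) = 0
(R /\ (~R /\ P)) = min(0.16, 0) = 0
(P /\ P) = min(0.84, 0.84) = 0.84
((R /\ (~R /\ P)) \/ (P /\ P)) = max(0, 0.84) = 0.84
(P -> ((R /\ (~R /\ P)) \/ (P /\ P))): 0.84 ≤ 0.84, so result = 1
((Q -> ~Q) /\ (P -> ((R /\ (~R /\ P)) \/ (P /\ P)))) = min(0, 1) = 0
(((Q \/ (Q /\ ~(~Q -> P))) -> (R -> R)) \/ ((Q -> ~Q) /\ (P -> ((R /\ (~R /\ P)) \/ (P /\ P))))) = max(1, 0) = 1
((((Q \/ (Q /\ ~(~Q -> P))) -> (R -> R)) \/ ((Q -> ~Q) /\ (P -> ((R /\ (~R /\ P)) \/ (P /\ P))))) -> Q): 1 > 0.15, so result = 0.15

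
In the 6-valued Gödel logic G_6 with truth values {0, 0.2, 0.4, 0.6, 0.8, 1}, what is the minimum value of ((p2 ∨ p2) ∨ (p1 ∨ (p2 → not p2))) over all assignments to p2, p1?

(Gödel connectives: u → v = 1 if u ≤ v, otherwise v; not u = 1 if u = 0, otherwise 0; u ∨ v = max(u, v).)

0.20

The minimum is attained at p2 = 0.2, p1 = 0:
  (p2 ∨ p2) = max(0.2, 0.2) = 0.2
  not p2: Gödel ¬ of 0.2 = 0 (operand ≠ 0)
  (p2 → not p2): 0.2 > 0, so result = 0
  (p1 ∨ (p2 → not p2)) = max(0, 0) = 0
  ((p2 ∨ p2) ∨ (p1 ∨ (p2 → not p2))) = max(0.2, 0) = 0.2
Checking all 36 assignments confirms none give a value below 0.20.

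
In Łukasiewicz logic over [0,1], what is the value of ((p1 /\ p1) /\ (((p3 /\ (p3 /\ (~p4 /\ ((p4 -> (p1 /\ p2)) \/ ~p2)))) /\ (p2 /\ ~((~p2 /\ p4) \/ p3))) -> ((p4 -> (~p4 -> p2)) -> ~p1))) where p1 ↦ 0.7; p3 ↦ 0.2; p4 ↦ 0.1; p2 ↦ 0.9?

(p1 /\ p1) = min(0.7, 0.7) = 0.7
~p4: Łukasiewicz ¬ gives 1 − 0.1 = 0.9
(p1 /\ p2) = min(0.7, 0.9) = 0.7
(p4 -> (p1 /\ p2)): min(1, 1 − 0.1 + 0.7) = 1
~p2: Łukasiewicz ¬ gives 1 − 0.9 = 0.1
((p4 -> (p1 /\ p2)) \/ ~p2) = max(1, 0.1) = 1
(~p4 /\ ((p4 -> (p1 /\ p2)) \/ ~p2)) = min(0.9, 1) = 0.9
(p3 /\ (~p4 /\ ((p4 -> (p1 /\ p2)) \/ ~p2))) = min(0.2, 0.9) = 0.2
(p3 /\ (p3 /\ (~p4 /\ ((p4 -> (p1 /\ p2)) \/ ~p2)))) = min(0.2, 0.2) = 0.2
~p2: Łukasiewicz ¬ gives 1 − 0.9 = 0.1
(~p2 /\ p4) = min(0.1, 0.1) = 0.1
((~p2 /\ p4) \/ p3) = max(0.1, 0.2) = 0.2
~((~p2 /\ p4) \/ p3): Łukasiewicz ¬ gives 1 − 0.2 = 0.8
(p2 /\ ~((~p2 /\ p4) \/ p3)) = min(0.9, 0.8) = 0.8
((p3 /\ (p3 /\ (~p4 /\ ((p4 -> (p1 /\ p2)) \/ ~p2)))) /\ (p2 /\ ~((~p2 /\ p4) \/ p3))) = min(0.2, 0.8) = 0.2
~p4: Łukasiewicz ¬ gives 1 − 0.1 = 0.9
(~p4 -> p2): min(1, 1 − 0.9 + 0.9) = 1
(p4 -> (~p4 -> p2)): min(1, 1 − 0.1 + 1) = 1
~p1: Łukasiewicz ¬ gives 1 − 0.7 = 0.3
((p4 -> (~p4 -> p2)) -> ~p1): min(1, 1 − 1 + 0.3) = 0.3
(((p3 /\ (p3 /\ (~p4 /\ ((p4 -> (p1 /\ p2)) \/ ~p2)))) /\ (p2 /\ ~((~p2 /\ p4) \/ p3))) -> ((p4 -> (~p4 -> p2)) -> ~p1)): min(1, 1 − 0.2 + 0.3) = 1
((p1 /\ p1) /\ (((p3 /\ (p3 /\ (~p4 /\ ((p4 -> (p1 /\ p2)) \/ ~p2)))) /\ (p2 /\ ~((~p2 /\ p4) \/ p3))) -> ((p4 -> (~p4 -> p2)) -> ~p1))) = min(0.7, 1) = 0.7

0.70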